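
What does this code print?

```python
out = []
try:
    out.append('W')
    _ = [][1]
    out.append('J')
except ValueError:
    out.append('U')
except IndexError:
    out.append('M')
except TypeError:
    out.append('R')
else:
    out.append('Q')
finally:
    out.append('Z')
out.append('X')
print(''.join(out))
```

Execution trace: 'W' (try body) → 'M' (except IndexError) → 'Z' (finally) → 'X' (after the try/except). Output: WMZX

Answer: WMZX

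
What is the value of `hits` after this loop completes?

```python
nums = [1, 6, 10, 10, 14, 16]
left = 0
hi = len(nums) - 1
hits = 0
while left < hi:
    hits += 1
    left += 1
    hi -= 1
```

Iterations until pointers meet (list length 6)
`hits` takes the values: 0 → 1 → 2 → 3

Answer: 3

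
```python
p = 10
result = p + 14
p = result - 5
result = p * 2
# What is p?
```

Trace:
`p = 10` → p = 10
`result = p + 14` → result = 24
`p = result - 5` → p = 19
`result = p * 2` → result = 38
So p = 19

Answer: 19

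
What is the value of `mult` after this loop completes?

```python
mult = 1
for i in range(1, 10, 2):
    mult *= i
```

Product of 1, 3, 5, ... up to 9
`mult` takes the values: 1 → 3 → 15 → 105 → 945

Answer: 945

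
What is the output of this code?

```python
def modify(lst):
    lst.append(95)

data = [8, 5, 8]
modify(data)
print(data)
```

Key concept: function modifies passed list.
Step by step:
`data = [8, 5, 8]` → data = [8, 5, 8]
`modify(data)` → data = [8, 5, 8, 95]
`print(data)` → prints [8, 5, 8, 95]

Answer: [8, 5, 8, 95]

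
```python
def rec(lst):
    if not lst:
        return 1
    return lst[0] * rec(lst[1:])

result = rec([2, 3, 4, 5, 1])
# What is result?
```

Product over [2, 3, 4, 5, 1] = 2 * 3 * 4 * 5 * 1 = 120

Answer: 120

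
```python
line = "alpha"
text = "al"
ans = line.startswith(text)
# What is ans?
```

Trace:
`line = "alpha"` → line = 'alpha'
`text = "al"` → text = 'al'
`ans = line.startswith(text)` → ans = True
So ans = True

Answer: True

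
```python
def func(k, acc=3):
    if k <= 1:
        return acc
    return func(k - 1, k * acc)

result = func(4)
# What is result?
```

Accumulator trace (n, acc): (4, 3) -> (3, 12) -> (2, 36) -> (1, 72) -> return 72

Answer: 72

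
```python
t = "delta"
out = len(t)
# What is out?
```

Trace:
`t = "delta"` → t = 'delta'
`out = len(t)` → out = 5
So out = 5

Answer: 5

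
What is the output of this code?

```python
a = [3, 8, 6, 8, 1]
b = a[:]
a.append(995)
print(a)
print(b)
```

Key concept: slice [:] creates copy.
Step by step:
`a = [3, 8, 6, 8, 1]` → a = [3, 8, 6, 8, 1]
`b = a[:]` → b = [3, 8, 6, 8, 1]
`a.append(995)` → a = [3, 8, 6, 8, 1, 995]
`print(a)` → prints [3, 8, 6, 8, 1, 995]
`print(b)` → prints [3, 8, 6, 8, 1]

Answer:
[3, 8, 6, 8, 1, 995]
[3, 8, 6, 8, 1]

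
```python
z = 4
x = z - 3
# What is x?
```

Trace:
`z = 4` → z = 4
`x = z - 3` → x = 1
So x = 1

Answer: 1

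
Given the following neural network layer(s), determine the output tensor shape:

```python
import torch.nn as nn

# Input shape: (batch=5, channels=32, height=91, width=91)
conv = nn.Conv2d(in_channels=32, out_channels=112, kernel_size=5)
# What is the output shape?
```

Input: (5, 32, 91, 91) -> Output: (5, 112, 87, 87)

Answer: (5, 112, 87, 87)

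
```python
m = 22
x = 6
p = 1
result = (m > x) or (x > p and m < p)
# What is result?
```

Trace:
`m = 22` → m = 22
`x = 6` → x = 6
`p = 1` → p = 1
`result = (m > x) or (x > p and m < p)` → result = True
So result = True

Answer: True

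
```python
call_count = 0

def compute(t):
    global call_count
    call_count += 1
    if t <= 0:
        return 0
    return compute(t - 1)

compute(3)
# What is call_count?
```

Linear recursion stepping by 1: 4 calls from t=3 down to ≤0.

Answer: 4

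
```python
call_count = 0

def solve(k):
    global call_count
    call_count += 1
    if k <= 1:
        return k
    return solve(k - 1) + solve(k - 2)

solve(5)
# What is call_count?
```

Calls(k) = 1 + Calls(k-1) + Calls(k-2); Calls(0)=Calls(1)=1. For k=5 this gives 15.

Answer: 15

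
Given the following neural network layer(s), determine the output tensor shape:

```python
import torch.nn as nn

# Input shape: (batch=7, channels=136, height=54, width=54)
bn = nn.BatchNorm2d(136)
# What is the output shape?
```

Input: (7, 136, 54, 54) -> Output: (7, 136, 54, 54)

Answer: (7, 136, 54, 54)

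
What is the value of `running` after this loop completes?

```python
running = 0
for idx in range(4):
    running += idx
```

Sum of 0 to 3 = 6
`running` takes the values: 0 → 1 → 3 → 6

Answer: 6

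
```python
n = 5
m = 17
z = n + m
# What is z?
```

Trace:
`n = 5` → n = 5
`m = 17` → m = 17
`z = n + m` → z = 22
So z = 22

Answer: 22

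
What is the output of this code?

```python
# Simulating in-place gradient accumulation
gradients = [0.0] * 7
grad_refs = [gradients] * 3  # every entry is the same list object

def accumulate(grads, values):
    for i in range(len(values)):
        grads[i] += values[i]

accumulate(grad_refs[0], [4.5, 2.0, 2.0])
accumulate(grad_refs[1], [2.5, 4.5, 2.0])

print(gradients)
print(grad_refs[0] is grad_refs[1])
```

Key concept: gradient accumulation aliasing.
Step by step:
`gradients = [0.0] * 7` → gradients = [0.0, 0.0, 0.0, 0.0, 0.0, 0.0, 0.0]
`grad_refs = [gradients] * 3` → grad_refs = [[0.0, 0.0, 0.0, 0.0, 0.0, 0.0, 0.0], [0.0, 0.0, 0.0, 0.0, 0.0, 0.0, 0.0], [0.0, 0.0, 0.0, 0.0, 0.0, 0.0, 0.0]]
`accumulate(grad_refs[0], [4.5, 2.0, 2.0])` → gradients = [4.5, 2.0, 2.0, 0.0, 0.0, 0.0, 0.0]; grad_refs = [[4.5, 2.0, 2.0, 0.0, 0.0, 0.0, 0.0], [4.5, 2.0, 2.0, 0.0, 0.0, 0.0, 0.0], [4.5, 2.0, 2.0, 0.0, 0.0, 0.0, 0.0]]
`accumulate(grad_refs[1], [2.5, 4.5, 2.0])` → gradients = [7.0, 6.5, 4.0, 0.0, 0.0, 0.0, 0.0]; grad_refs = [[7.0, 6.5, 4.0, 0.0, 0.0, 0.0, 0.0], [7.0, 6.5, 4.0, 0.0, 0.0, 0.0, 0.0], [7.0, 6.5, 4.0, 0.0, 0.0, 0.0, 0.0]]
`print(gradients)` → prints [7.0, 6.5, 4.0, 0.0, 0.0, 0.0, 0.0]
`print(grad_refs[0] is grad_refs[1])` → prints True

Answer:
[7.0, 6.5, 4.0, 0.0, 0.0, 0.0, 0.0]
True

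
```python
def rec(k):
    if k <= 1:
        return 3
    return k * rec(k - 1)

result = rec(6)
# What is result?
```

rec(6) = 6 * 5 * 4 * 3 * 2 * 3 = 2160

Answer: 2160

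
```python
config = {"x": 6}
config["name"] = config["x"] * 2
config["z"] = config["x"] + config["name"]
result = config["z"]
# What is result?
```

Trace:
`config = {"x": 6}` → config = {'x': 6}
`config["name"] = config["x"] * 2` → config = {'x': 6, 'name': 12}
`config["z"] = config["x"] + config["name"]` → config = {'x': 6, 'name': 12, 'z': 18}
`result = config["z"]` → result = 18
So result = 18

Answer: 18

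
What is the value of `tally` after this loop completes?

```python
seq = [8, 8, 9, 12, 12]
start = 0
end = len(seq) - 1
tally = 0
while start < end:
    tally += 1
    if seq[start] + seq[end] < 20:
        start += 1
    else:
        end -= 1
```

Steps to find pair summing to 20
`tally` takes the values: 0 → 1 → 2 → 3 → 4

Answer: 4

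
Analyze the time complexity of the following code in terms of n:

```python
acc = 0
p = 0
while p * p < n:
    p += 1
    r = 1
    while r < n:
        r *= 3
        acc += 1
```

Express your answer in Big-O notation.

Each loop level contributes: √n × log n. Multiplying the contributions gives O(√n log n).

Answer: O(√n log n)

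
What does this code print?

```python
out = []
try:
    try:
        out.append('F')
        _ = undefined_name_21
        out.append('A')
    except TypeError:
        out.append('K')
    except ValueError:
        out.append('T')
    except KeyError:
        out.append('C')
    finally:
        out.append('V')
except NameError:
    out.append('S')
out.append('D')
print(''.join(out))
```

Execution trace: 'F' (try body) → 'V' (finally) → 'S' (outer except NameError) → 'D' (after the try/except). Output: FVSD

Answer: FVSD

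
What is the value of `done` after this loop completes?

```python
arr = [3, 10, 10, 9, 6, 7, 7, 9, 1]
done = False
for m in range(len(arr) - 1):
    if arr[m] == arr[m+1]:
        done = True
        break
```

Check consecutive duplicates in [3, 10, 10, 9, 6, 7, 7, 9, 1]
`done` takes the values: False → True

Answer: True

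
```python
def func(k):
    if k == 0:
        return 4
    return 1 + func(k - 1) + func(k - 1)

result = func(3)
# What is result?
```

func(k) = 1 + 2·func(k-1), func(0)=4. Closed form: (4+1)·2^3 - 1 = 39.

Answer: 39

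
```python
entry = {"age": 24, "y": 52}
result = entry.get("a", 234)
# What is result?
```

Trace:
`entry = {"age": 24, "y": 52}` → entry = {'age': 24, 'y': 52}
`result = entry.get("a", 234)` → result = 234
So result = 234

Answer: 234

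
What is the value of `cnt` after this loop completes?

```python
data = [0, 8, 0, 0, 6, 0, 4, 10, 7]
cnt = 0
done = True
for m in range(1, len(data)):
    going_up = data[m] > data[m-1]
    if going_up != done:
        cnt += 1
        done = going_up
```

Count direction changes in [0, 8, 0, 0, 6, 0, 4, 10, 7]
`cnt` takes the values: 0 → 1 → 2 → 3 → 4 → 5

Answer: 5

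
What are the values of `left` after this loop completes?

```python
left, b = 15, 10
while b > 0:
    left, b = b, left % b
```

GCD of 15 and 10
`left` takes the values: 15 → 10 → 5

Answer: 5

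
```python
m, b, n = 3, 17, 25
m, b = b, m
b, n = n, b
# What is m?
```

Trace:
`m, b, n = 3, 17, 25` → m = 3; b = 17; n = 25
`m, b = b, m` → m = 17; b = 3
`b, n = n, b` → b = 25; n = 3
So m = 17

Answer: 17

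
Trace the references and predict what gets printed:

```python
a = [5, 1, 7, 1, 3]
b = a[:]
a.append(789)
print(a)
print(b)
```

Key concept: slice [:] creates copy.
Step by step:
`a = [5, 1, 7, 1, 3]` → a = [5, 1, 7, 1, 3]
`b = a[:]` → b = [5, 1, 7, 1, 3]
`a.append(789)` → a = [5, 1, 7, 1, 3, 789]
`print(a)` → prints [5, 1, 7, 1, 3, 789]
`print(b)` → prints [5, 1, 7, 1, 3]

Answer:
[5, 1, 7, 1, 3, 789]
[5, 1, 7, 1, 3]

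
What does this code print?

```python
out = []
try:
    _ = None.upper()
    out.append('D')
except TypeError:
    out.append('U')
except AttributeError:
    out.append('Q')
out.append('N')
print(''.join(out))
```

Execution trace: 'Q' (except AttributeError) → 'N' (after the try/except). Output: QN

Answer: QN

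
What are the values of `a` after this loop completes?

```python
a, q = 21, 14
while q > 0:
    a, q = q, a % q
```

GCD of 21 and 14
`a` takes the values: 21 → 14 → 7

Answer: 7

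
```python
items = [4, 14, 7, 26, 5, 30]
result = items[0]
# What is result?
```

Trace:
`items = [4, 14, 7, 26, 5, 30]` → items = [4, 14, 7, 26, 5, 30]
`result = items[0]` → result = 4
So result = 4

Answer: 4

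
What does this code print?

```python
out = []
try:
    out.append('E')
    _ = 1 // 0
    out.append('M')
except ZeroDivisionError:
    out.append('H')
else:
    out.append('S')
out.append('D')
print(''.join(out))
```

Execution trace: 'E' (try body) → 'H' (except ZeroDivisionError) → 'D' (after the try/except). Output: EHD

Answer: EHD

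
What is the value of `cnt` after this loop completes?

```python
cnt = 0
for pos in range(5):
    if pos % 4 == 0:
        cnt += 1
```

Count numbers divisible by 4 in range(5)
`cnt` takes the values: 0 → 1 → 2

Answer: 2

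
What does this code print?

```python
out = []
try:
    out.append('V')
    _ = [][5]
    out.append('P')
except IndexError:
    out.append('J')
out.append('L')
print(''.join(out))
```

Execution trace: 'V' (try body) → 'J' (except IndexError) → 'L' (after the try/except). Output: VJL

Answer: VJL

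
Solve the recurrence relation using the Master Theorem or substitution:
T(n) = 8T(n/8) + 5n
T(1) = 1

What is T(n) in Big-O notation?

By Master Theorem: a=8, b=8, f(n)=5n. Since log_8(8) = 1 and f(n) = Θ(n^1), Case 2 applies. T(n) = O(n log n).

Answer: O(n log n)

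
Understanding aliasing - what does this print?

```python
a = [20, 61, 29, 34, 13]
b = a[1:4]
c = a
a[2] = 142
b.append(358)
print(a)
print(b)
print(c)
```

Key concept: slice vs alias.
Step by step:
`a = [20, 61, 29, 34, 13]` → a = [20, 61, 29, 34, 13]
`b = a[1:4]` → b = [61, 29, 34]
`c = a` → c = [20, 61, 29, 34, 13] (same object as a)
`a[2] = 142` → a = [20, 61, 142, 34, 13] (same object as c); c = [20, 61, 142, 34, 13] (same object as a)
`b.append(358)` → b = [61, 29, 34, 358]
`print(a)` → prints [20, 61, 142, 34, 13]
`print(b)` → prints [61, 29, 34, 358]
`print(c)` → prints [20, 61, 142, 34, 13]

Answer:
[20, 61, 142, 34, 13]
[61, 29, 34, 358]
[20, 61, 142, 34, 13]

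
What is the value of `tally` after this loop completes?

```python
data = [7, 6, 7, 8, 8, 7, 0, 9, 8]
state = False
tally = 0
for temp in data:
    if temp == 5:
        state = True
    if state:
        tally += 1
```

Count elements after first 5 in [7, 6, 7, 8, 8, 7, 0, 9, 8]
`tally` takes the values: 0

Answer: 0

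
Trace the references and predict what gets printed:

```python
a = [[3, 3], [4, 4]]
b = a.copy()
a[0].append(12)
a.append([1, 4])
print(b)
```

Key concept: shallow copy with nested lists.
Step by step:
`a = [[3, 3], [4, 4]]` → a = [[3, 3], [4, 4]]
`b = a.copy()` → b = [[3, 3], [4, 4]]
`a[0].append(12)` → a = [[3, 3, 12], [4, 4]]; b = [[3, 3, 12], [4, 4]]
`a.append([1, 4])` → a = [[3, 3, 12], [4, 4], [1, 4]]
`print(b)` → prints [[3, 3, 12], [4, 4]]

Answer: [[3, 3, 12], [4, 4]]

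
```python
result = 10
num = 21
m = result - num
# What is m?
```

Trace:
`result = 10` → result = 10
`num = 21` → num = 21
`m = result - num` → m = -11
So m = -11

Answer: -11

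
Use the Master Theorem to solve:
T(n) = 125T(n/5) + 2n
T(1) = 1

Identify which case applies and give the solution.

a=125, b=5, f(n)=2n. log_5(125) = 3. Since c=1 < 3, Case 1 applies: T(n) = Θ(n^log_b(a)) = O(n^3).

Answer: O(n^3) - Case 1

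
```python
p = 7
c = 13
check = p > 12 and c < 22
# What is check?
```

Trace:
`p = 7` → p = 7
`c = 13` → c = 13
`check = p > 12 and c < 22` → check = False
So check = False

Answer: False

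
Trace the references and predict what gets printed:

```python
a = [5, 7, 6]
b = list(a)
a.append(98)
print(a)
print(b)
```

Key concept: list() constructor creates copy.
Step by step:
`a = [5, 7, 6]` → a = [5, 7, 6]
`b = list(a)` → b = [5, 7, 6]
`a.append(98)` → a = [5, 7, 6, 98]
`print(a)` → prints [5, 7, 6, 98]
`print(b)` → prints [5, 7, 6]

Answer:
[5, 7, 6, 98]
[5, 7, 6]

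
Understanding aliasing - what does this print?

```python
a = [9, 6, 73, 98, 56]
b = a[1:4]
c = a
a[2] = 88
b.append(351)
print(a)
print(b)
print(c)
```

Key concept: slice vs alias.
Step by step:
`a = [9, 6, 73, 98, 56]` → a = [9, 6, 73, 98, 56]
`b = a[1:4]` → b = [6, 73, 98]
`c = a` → c = [9, 6, 73, 98, 56] (same object as a)
`a[2] = 88` → a = [9, 6, 88, 98, 56] (same object as c); c = [9, 6, 88, 98, 56] (same object as a)
`b.append(351)` → b = [6, 73, 98, 351]
`print(a)` → prints [9, 6, 88, 98, 56]
`print(b)` → prints [6, 73, 98, 351]
`print(c)` → prints [9, 6, 88, 98, 56]

Answer:
[9, 6, 88, 98, 56]
[6, 73, 98, 351]
[9, 6, 88, 98, 56]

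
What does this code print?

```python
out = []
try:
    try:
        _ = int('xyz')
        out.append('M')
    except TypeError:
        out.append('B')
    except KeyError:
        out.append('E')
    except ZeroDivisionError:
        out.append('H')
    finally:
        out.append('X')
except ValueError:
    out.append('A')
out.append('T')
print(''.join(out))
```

Execution trace: 'X' (inner finally) → 'A' (outer except ValueError) → 'T' (after the try/except). Output: XAT

Answer: XAT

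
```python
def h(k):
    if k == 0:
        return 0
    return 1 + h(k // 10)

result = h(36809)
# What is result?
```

Count of digits of 36809: 5

Answer: 5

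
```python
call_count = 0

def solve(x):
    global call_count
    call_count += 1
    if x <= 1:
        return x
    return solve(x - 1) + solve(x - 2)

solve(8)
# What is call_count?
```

Calls(x) = 1 + Calls(x-1) + Calls(x-2); Calls(0)=Calls(1)=1. For x=8 this gives 67.

Answer: 67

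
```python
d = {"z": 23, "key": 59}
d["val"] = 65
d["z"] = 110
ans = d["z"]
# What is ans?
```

Trace:
`d = {"z": 23, "key": 59}` → d = {'z': 23, 'key': 59}
`d["val"] = 65` → d = {'z': 23, 'key': 59, 'val': 65}
`d["z"] = 110` → d = {'z': 110, 'key': 59, 'val': 65}
`ans = d["z"]` → ans = 110
So ans = 110

Answer: 110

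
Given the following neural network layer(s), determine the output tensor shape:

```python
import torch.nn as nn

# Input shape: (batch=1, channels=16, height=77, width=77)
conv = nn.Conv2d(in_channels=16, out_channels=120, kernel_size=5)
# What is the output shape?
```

Input: (1, 16, 77, 77) -> Output: (1, 120, 73, 73)

Answer: (1, 120, 73, 73)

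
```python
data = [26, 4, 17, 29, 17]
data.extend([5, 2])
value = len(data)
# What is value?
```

Trace:
`data = [26, 4, 17, 29, 17]` → data = [26, 4, 17, 29, 17]
`data.extend([5, 2])` → data = [26, 4, 17, 29, 17, 5, 2]
`value = len(data)` → value = 7
So value = 7

Answer: 7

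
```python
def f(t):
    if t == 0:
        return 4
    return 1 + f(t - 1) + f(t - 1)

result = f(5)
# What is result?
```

f(t) = 1 + 2·f(t-1), f(0)=4. Closed form: (4+1)·2^5 - 1 = 159.

Answer: 159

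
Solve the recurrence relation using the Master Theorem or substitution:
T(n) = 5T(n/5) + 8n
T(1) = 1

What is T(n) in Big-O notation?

By Master Theorem: a=5, b=5, f(n)=8n. Since log_5(5) = 1 and f(n) = Θ(n^1), Case 2 applies. T(n) = O(n log n).

Answer: O(n log n)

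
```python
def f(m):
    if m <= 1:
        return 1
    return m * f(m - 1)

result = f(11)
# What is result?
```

f(11) = 11 * 10 * 9 * 8 * 7 * 6 * 5 * 4 * 3 * 2 * 1 = 39916800

Answer: 39916800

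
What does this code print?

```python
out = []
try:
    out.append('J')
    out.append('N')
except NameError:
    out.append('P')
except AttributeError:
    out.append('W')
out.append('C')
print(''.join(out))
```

Execution trace: 'J' (try body) → 'N' (try body, no exception) → 'C' (after the try/except). Output: JNC

Answer: JNC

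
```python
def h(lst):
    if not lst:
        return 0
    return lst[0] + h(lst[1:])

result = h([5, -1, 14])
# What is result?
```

5 + (-1) + 14 + 0 = 18

Answer: 18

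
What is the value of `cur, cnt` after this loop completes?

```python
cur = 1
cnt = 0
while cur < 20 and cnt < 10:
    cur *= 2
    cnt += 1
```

Double until >= 20 or 10 iterations
`cur, cnt` takes the values: (1, 0) → (2, 0) → (2, 1) → (4, 1) → (4, 2) → (8, 2) → (8, 3) → (16, 3) → (16, 4) → (32, 4) → (32, 5)

Answer: 32, 5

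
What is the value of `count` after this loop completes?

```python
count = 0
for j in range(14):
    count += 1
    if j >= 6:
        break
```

Loop breaks when j reaches 6, count is 7
`count` takes the values: 0 → 1 → 2 → 3 → 4 → 5 → 6 → 7

Answer: 7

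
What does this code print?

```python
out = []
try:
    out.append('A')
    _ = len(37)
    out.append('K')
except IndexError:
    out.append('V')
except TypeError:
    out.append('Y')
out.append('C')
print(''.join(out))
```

Execution trace: 'A' (try body) → 'Y' (except TypeError) → 'C' (after the try/except). Output: AYC

Answer: AYC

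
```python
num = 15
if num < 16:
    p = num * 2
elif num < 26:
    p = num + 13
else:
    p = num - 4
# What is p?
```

Trace:
`num = 15` → num = 15
`if num < 16: ...` → num < 16 is True → p = 30
So p = 30

Answer: 30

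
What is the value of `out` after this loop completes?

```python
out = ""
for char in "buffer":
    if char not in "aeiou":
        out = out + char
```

Remove vowels from 'buffer'
`out` takes the values: "" → "b" → "bf" → "bff" → "bffr"

Answer: "bffr"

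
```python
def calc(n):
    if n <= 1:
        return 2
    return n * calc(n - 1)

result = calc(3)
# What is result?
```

calc(3) = 3 * 2 * 2 = 12

Answer: 12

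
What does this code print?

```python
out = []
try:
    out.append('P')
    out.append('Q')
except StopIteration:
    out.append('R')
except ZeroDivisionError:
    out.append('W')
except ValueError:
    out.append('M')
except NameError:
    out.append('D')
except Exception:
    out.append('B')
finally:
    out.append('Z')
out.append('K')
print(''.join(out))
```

Execution trace: 'P' (try body) → 'Q' (try body, no exception) → 'Z' (finally) → 'K' (after the try/except). Output: PQZK

Answer: PQZK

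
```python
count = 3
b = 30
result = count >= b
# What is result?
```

Trace:
`count = 3` → count = 3
`b = 30` → b = 30
`result = count >= b` → result = False
So result = False

Answer: False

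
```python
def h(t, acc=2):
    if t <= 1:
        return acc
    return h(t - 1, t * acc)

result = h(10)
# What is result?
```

Accumulator trace (n, acc): (10, 2) -> (9, 20) -> (8, 180) -> (7, 1440) -> (6, 10080) -> (5, 60480) -> (4, 302400) -> (3, 1209600) -> (2, 3628800) -> (1, 7257600) -> return 7257600

Answer: 7257600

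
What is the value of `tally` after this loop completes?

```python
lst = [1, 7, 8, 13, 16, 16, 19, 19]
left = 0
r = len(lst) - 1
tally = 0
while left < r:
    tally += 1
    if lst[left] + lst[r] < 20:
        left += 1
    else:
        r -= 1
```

Steps to find pair summing to 20
`tally` takes the values: 0 → 1 → 2 → 3 → 4 → 5 → 6 → 7

Answer: 7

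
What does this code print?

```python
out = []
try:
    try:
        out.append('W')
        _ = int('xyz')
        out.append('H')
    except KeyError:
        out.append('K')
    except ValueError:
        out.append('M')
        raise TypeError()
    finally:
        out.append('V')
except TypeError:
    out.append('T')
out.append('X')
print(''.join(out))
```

Execution trace: 'W' (inner try body) → 'M' (inner except ValueError) → 'V' (inner finally) → 'T' (outer except TypeError) → 'X' (after the try/except). Output: WMVTX

Answer: WMVTX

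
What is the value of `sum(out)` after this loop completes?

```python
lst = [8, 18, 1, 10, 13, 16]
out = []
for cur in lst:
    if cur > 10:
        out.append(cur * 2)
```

Sum of doubled values > 10
`out` takes the values: [] → [36] → [36, 26] → [36, 26, 32]
So `sum(out)` = 94

Answer: 94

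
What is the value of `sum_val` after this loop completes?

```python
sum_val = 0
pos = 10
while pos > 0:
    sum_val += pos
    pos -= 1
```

Sum 10 down to 1
`sum_val` takes the values: 0 → 10 → 19 → 27 → 34 → 40 → 45 → 49 → 52 → 54 → 55

Answer: 55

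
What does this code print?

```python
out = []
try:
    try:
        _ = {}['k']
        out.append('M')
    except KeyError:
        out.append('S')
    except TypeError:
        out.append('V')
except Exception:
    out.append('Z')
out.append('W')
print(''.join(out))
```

Execution trace: 'S' (inner except KeyError) → 'W' (after the try/except). Output: SW

Answer: SW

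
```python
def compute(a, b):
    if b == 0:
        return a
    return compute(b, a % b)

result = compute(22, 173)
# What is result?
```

compute(22, 173) -> compute(173, 22) -> compute(22, 19) -> compute(19, 3) -> compute(3, 1) -> compute(1, 0) -> 1

Answer: 1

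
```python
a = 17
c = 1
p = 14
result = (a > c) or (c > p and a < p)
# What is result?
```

Trace:
`a = 17` → a = 17
`c = 1` → c = 1
`p = 14` → p = 14
`result = (a > c) or (c > p and a < p)` → result = True
So result = True

Answer: True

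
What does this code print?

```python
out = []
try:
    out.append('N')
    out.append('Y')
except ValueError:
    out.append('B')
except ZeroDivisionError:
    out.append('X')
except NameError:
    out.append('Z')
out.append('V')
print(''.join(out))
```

Execution trace: 'N' (try body) → 'Y' (try body, no exception) → 'V' (after the try/except). Output: NYV

Answer: NYV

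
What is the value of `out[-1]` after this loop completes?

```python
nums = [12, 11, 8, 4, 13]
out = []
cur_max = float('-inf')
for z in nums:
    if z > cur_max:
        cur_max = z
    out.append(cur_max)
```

Running max ends at 13
`out` takes the values: [] → [12] → [12, 12] → [12, 12, 12] → [12, 12, 12, 12] → [12, 12, 12, 12, 13]
So `out[-1]` = 13

Answer: 13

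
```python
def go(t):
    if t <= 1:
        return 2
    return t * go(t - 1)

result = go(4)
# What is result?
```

go(4) = 4 * 3 * 2 * 2 = 48

Answer: 48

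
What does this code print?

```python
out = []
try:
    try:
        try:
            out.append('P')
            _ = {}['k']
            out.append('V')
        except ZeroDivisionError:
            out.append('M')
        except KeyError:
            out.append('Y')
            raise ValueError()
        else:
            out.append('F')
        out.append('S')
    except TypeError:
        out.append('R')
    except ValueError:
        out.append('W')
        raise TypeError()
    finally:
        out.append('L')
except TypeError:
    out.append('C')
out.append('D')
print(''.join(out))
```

Execution trace: 'P' (inner try body) → 'Y' (inner except KeyError) → 'W' (except ValueError) → 'L' (finally) → 'C' (outer except TypeError) → 'D' (after the try/except). Output: PYWLCD

Answer: PYWLCD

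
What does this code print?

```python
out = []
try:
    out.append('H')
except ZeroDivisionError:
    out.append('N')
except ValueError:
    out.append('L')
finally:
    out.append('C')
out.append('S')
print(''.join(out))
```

Execution trace: 'H' (try body, no exception) → 'C' (finally) → 'S' (after the try/except). Output: HCS

Answer: HCS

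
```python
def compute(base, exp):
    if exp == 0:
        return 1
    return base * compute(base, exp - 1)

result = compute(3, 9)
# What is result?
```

compute(3, 9) = 3 * 3 * 3 * 3 * 3 * 3 * 3 * 3 * 3 = 19683

Answer: 19683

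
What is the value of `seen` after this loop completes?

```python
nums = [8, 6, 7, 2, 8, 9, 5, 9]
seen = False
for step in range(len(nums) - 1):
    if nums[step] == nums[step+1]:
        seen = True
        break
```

Check consecutive duplicates in [8, 6, 7, 2, 8, 9, 5, 9]
`seen` takes the values: False

Answer: False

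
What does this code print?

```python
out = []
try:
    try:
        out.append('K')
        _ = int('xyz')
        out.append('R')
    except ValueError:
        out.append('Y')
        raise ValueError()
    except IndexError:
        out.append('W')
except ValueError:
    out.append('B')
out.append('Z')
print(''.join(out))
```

Execution trace: 'K' (inner try body) → 'Y' (inner except ValueError) → 'B' (outer except ValueError) → 'Z' (after the try/except). Output: KYBZ

Answer: KYBZ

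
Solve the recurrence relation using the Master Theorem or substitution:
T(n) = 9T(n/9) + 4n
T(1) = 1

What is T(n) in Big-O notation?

By Master Theorem: a=9, b=9, f(n)=4n. Since log_9(9) = 1 and f(n) = Θ(n^1), Case 2 applies. T(n) = O(n log n).

Answer: O(n log n)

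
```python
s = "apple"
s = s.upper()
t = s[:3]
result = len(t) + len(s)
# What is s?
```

Trace:
`s = "apple"` → s = 'apple'
`s = s.upper()` → s = 'APPLE'
`t = s[:3]` → t = 'APP'
`result = len(t) + len(s)` → result = 8
So s = 'APPLE'

Answer: 'APPLE'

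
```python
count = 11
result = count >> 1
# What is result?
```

Trace:
`count = 11` → count = 11
`result = count >> 1` → result = 5
So result = 5

Answer: 5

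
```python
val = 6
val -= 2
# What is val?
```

Trace:
`val = 6` → val = 6
`val -= 2` → val = 4
So val = 4

Answer: 4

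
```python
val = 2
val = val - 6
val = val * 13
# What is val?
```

Trace:
`val = 2` → val = 2
`val = val - 6` → val = -4
`val = val * 13` → val = -52
So val = -52

Answer: -52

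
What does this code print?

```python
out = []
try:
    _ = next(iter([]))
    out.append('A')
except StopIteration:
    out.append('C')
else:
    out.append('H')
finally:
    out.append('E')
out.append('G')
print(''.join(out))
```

Execution trace: 'C' (except StopIteration) → 'E' (finally) → 'G' (after the try/except). Output: CEG

Answer: CEG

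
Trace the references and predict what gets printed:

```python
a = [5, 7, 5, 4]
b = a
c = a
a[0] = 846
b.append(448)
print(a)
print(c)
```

Key concept: multiple aliases.
Step by step:
`a = [5, 7, 5, 4]` → a = [5, 7, 5, 4]
`b = a` → b = [5, 7, 5, 4] (same object as a)
`c = a` → c = [5, 7, 5, 4] (same object as a, b)
`a[0] = 846` → a = [846, 7, 5, 4] (same object as b, c); b = [846, 7, 5, 4] (same object as a, c); c = [846, 7, 5, 4] (same object as a, b)
`b.append(448)` → a = [846, 7, 5, 4, 448] (same object as b, c); b = [846, 7, 5, 4, 448] (same object as a, c); c = [846, 7, 5, 4, 448] (same object as a, b)
`print(a)` → prints [846, 7, 5, 4, 448]
`print(c)` → prints [846, 7, 5, 4, 448]

Answer:
[846, 7, 5, 4, 448]
[846, 7, 5, 4, 448]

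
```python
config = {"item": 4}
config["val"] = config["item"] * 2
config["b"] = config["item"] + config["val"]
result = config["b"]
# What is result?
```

Trace:
`config = {"item": 4}` → config = {'item': 4}
`config["val"] = config["item"] * 2` → config = {'item': 4, 'val': 8}
`config["b"] = config["item"] + config["val"]` → config = {'item': 4, 'val': 8, 'b': 12}
`result = config["b"]` → result = 12
So result = 12

Answer: 12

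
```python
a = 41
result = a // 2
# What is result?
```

Trace:
`a = 41` → a = 41
`result = a // 2` → result = 20
So result = 20

Answer: 20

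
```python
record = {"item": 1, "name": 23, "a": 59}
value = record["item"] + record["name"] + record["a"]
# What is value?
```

Trace:
`record = {"item": 1, "name": 23, "a": 59}` → record = {'item': 1, 'name': 23, 'a': 59}
`value = record["item"] + record["name"] + record["a"]` → value = 83
So value = 83

Answer: 83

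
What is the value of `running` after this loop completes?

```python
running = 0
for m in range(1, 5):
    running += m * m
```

Sum of squares 1² to 4² = 30
`running` takes the values: 0 → 1 → 5 → 14 → 30

Answer: 30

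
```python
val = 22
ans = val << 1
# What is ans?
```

Trace:
`val = 22` → val = 22
`ans = val << 1` → ans = 44
So ans = 44

Answer: 44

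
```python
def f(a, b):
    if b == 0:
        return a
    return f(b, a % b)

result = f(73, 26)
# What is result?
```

f(73, 26) -> f(26, 21) -> f(21, 5) -> f(5, 1) -> f(1, 0) -> 1

Answer: 1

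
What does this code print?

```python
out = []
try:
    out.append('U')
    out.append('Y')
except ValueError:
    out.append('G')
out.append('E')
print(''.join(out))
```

Execution trace: 'U' (try body) → 'Y' (try body, no exception) → 'E' (after the try/except). Output: UYE

Answer: UYE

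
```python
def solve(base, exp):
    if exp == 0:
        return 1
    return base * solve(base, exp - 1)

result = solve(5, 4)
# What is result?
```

solve(5, 4) = 5 * 5 * 5 * 5 = 625

Answer: 625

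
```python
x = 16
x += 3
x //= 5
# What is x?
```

Trace:
`x = 16` → x = 16
`x += 3` → x = 19
`x //= 5` → x = 3
So x = 3

Answer: 3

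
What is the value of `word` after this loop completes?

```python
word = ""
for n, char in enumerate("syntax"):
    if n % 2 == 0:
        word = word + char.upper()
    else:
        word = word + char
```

Uppercase even positions in 'syntax'
`word` takes the values: "" → "S" → "Sy" → "SyN" → "SyNt" → "SyNtA" → "SyNtAx"

Answer: "SyNtAx"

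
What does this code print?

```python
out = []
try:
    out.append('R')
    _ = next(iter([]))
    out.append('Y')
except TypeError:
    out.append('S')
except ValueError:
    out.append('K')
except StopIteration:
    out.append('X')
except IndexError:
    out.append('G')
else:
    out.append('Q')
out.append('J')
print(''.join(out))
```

Execution trace: 'R' (try body) → 'X' (except StopIteration) → 'J' (after the try/except). Output: RXJ

Answer: RXJ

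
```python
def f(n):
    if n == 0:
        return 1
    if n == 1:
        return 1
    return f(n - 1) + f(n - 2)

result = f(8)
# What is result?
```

Build up from base cases: f(0)=1, f(1)=1, f(2)=2, f(3)=3, f(4)=5, f(5)=8, f(6)=13, ..., f(8)=34

Answer: 34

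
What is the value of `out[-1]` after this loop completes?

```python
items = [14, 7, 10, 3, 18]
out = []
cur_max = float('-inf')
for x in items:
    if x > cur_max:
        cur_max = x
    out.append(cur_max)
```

Running max ends at 18
`out` takes the values: [] → [14] → [14, 14] → [14, 14, 14] → [14, 14, 14, 14] → [14, 14, 14, 14, 18]
So `out[-1]` = 18

Answer: 18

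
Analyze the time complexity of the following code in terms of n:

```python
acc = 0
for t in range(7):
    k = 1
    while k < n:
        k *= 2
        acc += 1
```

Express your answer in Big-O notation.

Each loop level contributes: 1 × log n. Multiplying the contributions gives O(log n).

Answer: O(log n)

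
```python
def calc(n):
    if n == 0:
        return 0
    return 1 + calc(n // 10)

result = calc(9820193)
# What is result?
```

Count of digits of 9820193: 7

Answer: 7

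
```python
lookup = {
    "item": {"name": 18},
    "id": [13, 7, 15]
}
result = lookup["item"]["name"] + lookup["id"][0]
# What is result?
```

Trace:
`lookup = { ...` → lookup = {'item': {'name': 18}, 'id': [13, 7, 15]}
`result = lookup["item"]["name"] + lookup["id"][0]` → result = 31
So result = 31

Answer: 31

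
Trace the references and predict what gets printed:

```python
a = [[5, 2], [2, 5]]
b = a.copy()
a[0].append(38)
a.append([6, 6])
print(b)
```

Key concept: shallow copy with nested lists.
Step by step:
`a = [[5, 2], [2, 5]]` → a = [[5, 2], [2, 5]]
`b = a.copy()` → b = [[5, 2], [2, 5]]
`a[0].append(38)` → a = [[5, 2, 38], [2, 5]]; b = [[5, 2, 38], [2, 5]]
`a.append([6, 6])` → a = [[5, 2, 38], [2, 5], [6, 6]]
`print(b)` → prints [[5, 2, 38], [2, 5]]

Answer: [[5, 2, 38], [2, 5]]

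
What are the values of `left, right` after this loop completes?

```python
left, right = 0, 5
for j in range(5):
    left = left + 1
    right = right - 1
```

left goes 0→5, right goes 5→0
`left, right` takes the values: (0, 5) → (1, 5) → (1, 4) → (2, 4) → (2, 3) → (3, 3) → (3, 2) → (4, 2) → (4, 1) → (5, 1) → (5, 0)

Answer: 5, 0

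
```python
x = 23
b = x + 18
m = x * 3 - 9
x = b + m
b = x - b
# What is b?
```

Trace:
`x = 23` → x = 23
`b = x + 18` → b = 41
`m = x * 3 - 9` → m = 60
`x = b + m` → x = 101
`b = x - b` → b = 60
So b = 60

Answer: 60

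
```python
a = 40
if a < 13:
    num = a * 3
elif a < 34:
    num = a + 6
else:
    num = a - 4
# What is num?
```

Trace:
`a = 40` → a = 40
`if a < 13: ...` → a < 13 is False, a < 34 is False, take else branch → num = 36
So num = 36

Answer: 36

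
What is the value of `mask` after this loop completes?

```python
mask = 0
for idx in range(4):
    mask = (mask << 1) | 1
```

Build 4 consecutive 1-bits: 0b1111
`mask` takes the values: 0 → 1 → 3 → 7 → 15

Answer: 15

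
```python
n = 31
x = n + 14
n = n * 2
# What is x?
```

Trace:
`n = 31` → n = 31
`x = n + 14` → x = 45
`n = n * 2` → n = 62
So x = 45

Answer: 45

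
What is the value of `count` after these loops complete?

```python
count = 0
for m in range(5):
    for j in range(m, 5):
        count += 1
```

Upper triangle: 5 + 4 + ... + 1
`count` takes the values: 0 → 1 → 2 → 3 → 4 → 5 → 6 → 7 → 8 → 9 → 10 → 11 → 12 → 13 → 14 → 15

Answer: 15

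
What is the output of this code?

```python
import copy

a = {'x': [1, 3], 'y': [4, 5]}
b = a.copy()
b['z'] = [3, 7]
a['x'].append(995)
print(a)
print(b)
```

Key concept: shallow copy of dict with mutable values.
Step by step:
`a = {'x': [1, 3], 'y': [4, 5]}` → a = {'x': [1, 3], 'y': [4, 5]}
`b = a.copy()` → b = {'x': [1, 3], 'y': [4, 5]}
`b['z'] = [3, 7]` → b = {'x': [1, 3], 'y': [4, 5], 'z': [3, 7]}
`a['x'].append(995)` → a = {'x': [1, 3, 995], 'y': [4, 5]}; b = {'x': [1, 3, 995], 'y': [4, 5], 'z': [3, 7]}
`print(a)` → prints {'x': [1, 3, 995], 'y': [4, 5]}
`print(b)` → prints {'x': [1, 3, 995], 'y': [4, 5], 'z': [3, 7]}

Answer:
{'x': [1, 3, 995], 'y': [4, 5]}
{'x': [1, 3, 995], 'y': [4, 5], 'z': [3, 7]}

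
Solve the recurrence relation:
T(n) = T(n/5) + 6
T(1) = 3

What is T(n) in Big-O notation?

Each step divides n by 5 and adds 6. After log_5(n) steps we reach T(1)=3. So T(n) = 6·log_5(n) + 3 = O(log n).

Answer: O(log n)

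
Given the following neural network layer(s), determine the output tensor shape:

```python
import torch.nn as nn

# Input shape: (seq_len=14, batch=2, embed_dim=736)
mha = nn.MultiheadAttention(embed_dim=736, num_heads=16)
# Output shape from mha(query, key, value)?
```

Input: (14, 2, 736) -> Output: (14, 2, 736)

Answer: (14, 2, 736)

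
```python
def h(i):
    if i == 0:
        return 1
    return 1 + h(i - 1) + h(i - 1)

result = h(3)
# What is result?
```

h(i) = 1 + 2·h(i-1), h(0)=1. Closed form: (1+1)·2^3 - 1 = 15.

Answer: 15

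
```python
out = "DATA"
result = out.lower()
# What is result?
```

Trace:
`out = "DATA"` → out = 'DATA'
`result = out.lower()` → result = 'data'
So result = 'data'

Answer: 'data'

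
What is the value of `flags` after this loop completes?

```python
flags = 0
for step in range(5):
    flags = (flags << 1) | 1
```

Build 5 consecutive 1-bits: 0b11111
`flags` takes the values: 0 → 1 → 3 → 7 → 15 → 31

Answer: 31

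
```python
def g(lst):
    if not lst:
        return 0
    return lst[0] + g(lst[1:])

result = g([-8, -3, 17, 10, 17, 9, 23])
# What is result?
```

(-8) + (-3) + 17 + 10 + 17 + 9 + 23 + 0 = 65

Answer: 65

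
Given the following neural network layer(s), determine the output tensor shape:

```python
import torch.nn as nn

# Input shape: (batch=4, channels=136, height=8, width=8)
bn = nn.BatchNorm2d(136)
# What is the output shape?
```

Input: (4, 136, 8, 8) -> Output: (4, 136, 8, 8)

Answer: (4, 136, 8, 8)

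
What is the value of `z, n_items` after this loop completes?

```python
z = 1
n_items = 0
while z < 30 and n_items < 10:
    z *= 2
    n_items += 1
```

Double until >= 30 or 10 iterations
`z, n_items` takes the values: (1, 0) → (2, 0) → (2, 1) → (4, 1) → (4, 2) → (8, 2) → (8, 3) → (16, 3) → (16, 4) → (32, 4) → (32, 5)

Answer: 32, 5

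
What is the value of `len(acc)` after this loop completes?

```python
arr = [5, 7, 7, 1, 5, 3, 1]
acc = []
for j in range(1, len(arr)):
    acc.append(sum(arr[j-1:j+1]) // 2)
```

Number of 2-element averages
`acc` takes the values: [] → [6] → [6, 7] → [6, 7, 4] → [6, 7, 4, 3] → [6, 7, 4, 3, 4] → [6, 7, 4, 3, 4, 2]
So `len(acc)` = 6

Answer: 6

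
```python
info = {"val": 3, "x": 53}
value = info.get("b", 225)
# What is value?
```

Trace:
`info = {"val": 3, "x": 53}` → info = {'val': 3, 'x': 53}
`value = info.get("b", 225)` → value = 225
So value = 225

Answer: 225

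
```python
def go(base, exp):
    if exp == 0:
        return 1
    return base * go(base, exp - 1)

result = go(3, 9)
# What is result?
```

go(3, 9) = 3 * 3 * 3 * 3 * 3 * 3 * 3 * 3 * 3 = 19683

Answer: 19683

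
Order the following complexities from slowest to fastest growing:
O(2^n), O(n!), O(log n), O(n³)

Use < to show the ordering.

Ordered by growth rate: O(log n) < O(n³) < O(2^n) < O(n!)

Answer: O(log n) < O(n³) < O(2^n) < O(n!)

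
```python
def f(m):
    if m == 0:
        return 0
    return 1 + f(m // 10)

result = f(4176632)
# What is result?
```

Count of digits of 4176632: 7

Answer: 7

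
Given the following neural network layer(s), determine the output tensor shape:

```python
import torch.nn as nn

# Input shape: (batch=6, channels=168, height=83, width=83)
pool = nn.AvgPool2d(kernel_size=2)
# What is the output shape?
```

Input: (6, 168, 83, 83) -> Output: (6, 168, 41, 41)

Answer: (6, 168, 41, 41)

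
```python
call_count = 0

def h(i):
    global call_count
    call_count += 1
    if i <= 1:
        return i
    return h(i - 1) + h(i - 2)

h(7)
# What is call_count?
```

Calls(i) = 1 + Calls(i-1) + Calls(i-2); Calls(0)=Calls(1)=1. For i=7 this gives 41.

Answer: 41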